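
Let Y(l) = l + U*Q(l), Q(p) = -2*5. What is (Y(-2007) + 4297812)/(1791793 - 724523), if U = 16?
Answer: 859129/213454 ≈ 4.0249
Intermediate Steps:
Q(p) = -10
Y(l) = -160 + l (Y(l) = l + 16*(-10) = l - 160 = -160 + l)
(Y(-2007) + 4297812)/(1791793 - 724523) = ((-160 - 2007) + 4297812)/(1791793 - 724523) = (-2167 + 4297812)/1067270 = 4295645*(1/1067270) = 859129/213454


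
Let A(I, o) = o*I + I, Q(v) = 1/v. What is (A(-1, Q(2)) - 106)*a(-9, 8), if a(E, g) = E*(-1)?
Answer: -1935/2 ≈ -967.50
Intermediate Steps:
A(I, o) = I + I*o (A(I, o) = I*o + I = I + I*o)
a(E, g) = -E
(A(-1, Q(2)) - 106)*a(-9, 8) = (-(1 + 1/2) - 106)*(-1*(-9)) = (-(1 + 1/2) - 106)*9 = (-1*3/2 - 106)*9 = (-3/2 - 106)*9 = -215/2*9 = -1935/2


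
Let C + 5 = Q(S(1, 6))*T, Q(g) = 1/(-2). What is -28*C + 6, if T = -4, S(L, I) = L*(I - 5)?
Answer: 90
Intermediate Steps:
S(L, I) = L*(-5 + I)
Q(g) = -½
C = -3 (C = -5 - ½*(-4) = -5 + 2 = -3)
-28*C + 6 = -28*(-3) + 6 = 84 + 6 = 90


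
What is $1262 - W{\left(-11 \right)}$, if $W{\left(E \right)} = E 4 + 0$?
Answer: $1306$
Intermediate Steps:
$W{\left(E \right)} = 4 E$ ($W{\left(E \right)} = 4 E + 0 = 4 E$)
$1262 - W{\left(-11 \right)} = 1262 - 4 \left(-11\right) = 1262 - -44 = 1262 + 44 = 1306$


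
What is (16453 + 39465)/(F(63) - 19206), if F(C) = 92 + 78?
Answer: -27959/9518 ≈ -2.9375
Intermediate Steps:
F(C) = 170
(16453 + 39465)/(F(63) - 19206) = (16453 + 39465)/(170 - 19206) = 55918/(-19036) = 55918*(-1/19036) = -27959/9518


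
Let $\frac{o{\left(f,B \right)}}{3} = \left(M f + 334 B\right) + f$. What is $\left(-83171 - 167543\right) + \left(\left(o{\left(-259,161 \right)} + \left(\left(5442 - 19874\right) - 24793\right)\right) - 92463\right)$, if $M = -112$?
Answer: $-134833$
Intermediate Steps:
$o{\left(f,B \right)} = - 333 f + 1002 B$ ($o{\left(f,B \right)} = 3 \left(\left(- 112 f + 334 B\right) + f\right) = 3 \left(- 111 f + 334 B\right) = - 333 f + 1002 B$)
$\left(-83171 - 167543\right) + \left(\left(o{\left(-259,161 \right)} + \left(\left(5442 - 19874\right) - 24793\right)\right) - 92463\right) = \left(-83171 - 167543\right) + \left(\left(\left(\left(-333\right) \left(-259\right) + 1002 \cdot 161\right) + \left(\left(5442 - 19874\right) - 24793\right)\right) - 92463\right) = -250714 + \left(\left(\left(86247 + 161322\right) - 39225\right) - 92463\right) = -250714 + \left(\left(247569 - 39225\right) - 92463\right) = -250714 + \left(208344 - 92463\right) = -250714 + 115881 = -134833$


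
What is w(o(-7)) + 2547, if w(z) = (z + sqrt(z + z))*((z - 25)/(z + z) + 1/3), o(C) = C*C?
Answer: 7726/3 + 85*sqrt(2)/21 ≈ 2581.1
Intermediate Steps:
o(C) = C**2
w(z) = (1/3 + (-25 + z)/(2*z))*(z + sqrt(2)*sqrt(z)) (w(z) = (z + sqrt(2*z))*((-25 + z)/((2*z)) + 1/3) = (z + sqrt(2)*sqrt(z))*((-25 + z)*(1/(2*z)) + 1/3) = (z + sqrt(2)*sqrt(z))*((-25 + z)/(2*z) + 1/3) = (z + sqrt(2)*sqrt(z))*(1/3 + (-25 + z)/(2*z)) = (1/3 + (-25 + z)/(2*z))*(z + sqrt(2)*sqrt(z)))
w(o(-7)) + 2547 = 5*(-15*sqrt(2) + sqrt((-7)**2)*(-15 + (-7)**2 + sqrt(2)*sqrt((-7)**2)))/(6*sqrt((-7)**2)) + 2547 = 5*(-15*sqrt(2) + sqrt(49)*(-15 + 49 + sqrt(2)*sqrt(49)))/(6*sqrt(49)) + 2547 = (5/6)*(1/7)*(-15*sqrt(2) + 7*(-15 + 49 + sqrt(2)*7)) + 2547 = (5/6)*(1/7)*(-15*sqrt(2) + 7*(-15 + 49 + 7*sqrt(2))) + 2547 = (5/6)*(1/7)*(-15*sqrt(2) + 7*(34 + 7*sqrt(2))) + 2547 = (5/6)*(1/7)*(-15*sqrt(2) + (238 + 49*sqrt(2))) + 2547 = (5/6)*(1/7)*(238 + 34*sqrt(2)) + 2547 = (85/3 + 85*sqrt(2)/21) + 2547 = 7726/3 + 85*sqrt(2)/21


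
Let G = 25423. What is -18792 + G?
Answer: 6631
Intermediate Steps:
-18792 + G = -18792 + 25423 = 6631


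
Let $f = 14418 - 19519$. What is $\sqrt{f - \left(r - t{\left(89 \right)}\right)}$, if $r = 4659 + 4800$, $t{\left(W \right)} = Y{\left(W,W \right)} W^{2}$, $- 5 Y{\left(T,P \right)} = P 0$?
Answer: $4 i \sqrt{910} \approx 120.66 i$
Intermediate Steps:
$Y{\left(T,P \right)} = 0$ ($Y{\left(T,P \right)} = - \frac{P 0}{5} = \left(- \frac{1}{5}\right) 0 = 0$)
$t{\left(W \right)} = 0$ ($t{\left(W \right)} = 0 W^{2} = 0$)
$r = 9459$
$f = -5101$ ($f = 14418 - 19519 = -5101$)
$\sqrt{f - \left(r - t{\left(89 \right)}\right)} = \sqrt{-5101 + \left(0 - 9459\right)} = \sqrt{-5101 - 9459} = \sqrt{-14560} = 4 i \sqrt{910}$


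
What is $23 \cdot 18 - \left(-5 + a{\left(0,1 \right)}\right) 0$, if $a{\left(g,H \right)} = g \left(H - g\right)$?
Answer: $414$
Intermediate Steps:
$23 \cdot 18 - \left(-5 + a{\left(0,1 \right)}\right) 0 = 23 \cdot 18 - \left(-5 + 0 \left(1 - 0\right)\right) 0 = 414 - \left(-5 + 0 \left(1 + 0\right)\right) 0 = 414 - \left(-5 + 0 \cdot 1\right) 0 = 414 - \left(-5 + 0\right) 0 = 414 - \left(-5\right) 0 = 414 - 0 = 414 + 0 = 414$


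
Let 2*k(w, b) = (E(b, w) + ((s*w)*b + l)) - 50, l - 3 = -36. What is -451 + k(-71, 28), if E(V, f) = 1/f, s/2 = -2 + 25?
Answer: -3281372/71 ≈ -46217.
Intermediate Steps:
s = 46 (s = 2*(-2 + 25) = 2*23 = 46)
l = -33 (l = 3 - 36 = -33)
E(V, f) = 1/f
k(w, b) = -83/2 + 1/(2*w) + 23*b*w (k(w, b) = ((1/w + ((46*w)*b - 33)) - 50)/2 = ((1/w + (46*b*w - 33)) - 50)/2 = ((1/w + (-33 + 46*b*w)) - 50)/2 = ((-33 + 1/w + 46*b*w) - 50)/2 = (-83 + 1/w + 46*b*w)/2 = -83/2 + 1/(2*w) + 23*b*w)
-451 + k(-71, 28) = -451 + (½)*(1 - 71*(-83 + 46*28*(-71)))/(-71) = -451 + (½)*(-1/71)*(1 - 71*(-83 - 91448)) = -451 + (½)*(-1/71)*(1 - 71*(-91531)) = -451 + (½)*(-1/71)*(1 + 6498701) = -451 + (½)*(-1/71)*6498702 = -451 - 3249351/71 = -3281372/71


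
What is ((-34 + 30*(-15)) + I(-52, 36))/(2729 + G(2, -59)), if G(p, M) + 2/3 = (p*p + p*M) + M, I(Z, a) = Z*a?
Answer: -3534/3833 ≈ -0.92199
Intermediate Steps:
G(p, M) = -⅔ + M + p² + M*p (G(p, M) = -⅔ + ((p*p + p*M) + M) = -⅔ + ((p² + M*p) + M) = -⅔ + (M + p² + M*p) = -⅔ + M + p² + M*p)
((-34 + 30*(-15)) + I(-52, 36))/(2729 + G(2, -59)) = ((-34 + 30*(-15)) - 52*36)/(2729 + (-⅔ - 59 + 2² - 59*2)) = ((-34 - 450) - 1872)/(2729 + (-⅔ - 59 + 4 - 118)) = (-484 - 1872)/(2729 - 521/3) = -2356/7666/3 = -2356*3/7666 = -3534/3833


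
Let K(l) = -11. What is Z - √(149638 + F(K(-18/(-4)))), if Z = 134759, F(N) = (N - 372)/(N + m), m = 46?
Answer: 134759 - 3*√20365905/35 ≈ 1.3437e+5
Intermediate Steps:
F(N) = (-372 + N)/(46 + N) (F(N) = (N - 372)/(N + 46) = (-372 + N)/(46 + N))
Z - √(149638 + F(K(-18/(-4)))) = 134759 - √(149638 + (-372 - 11)/(46 - 11)) = 134759 - √(149638 - 383/35) = 134759 - √(5236947/35) = 134759 - 3*√20365905/35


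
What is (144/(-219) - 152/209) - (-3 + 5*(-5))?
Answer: 21372/803 ≈ 26.615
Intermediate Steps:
(144/(-219) - 152/209) - (-3 + 5*(-5)) = (144*(-1/219) - 152*1/209) - (-3 - 25) = (-48/73 - 8/11) - 1*(-28) = -1112/803 + 28 = 21372/803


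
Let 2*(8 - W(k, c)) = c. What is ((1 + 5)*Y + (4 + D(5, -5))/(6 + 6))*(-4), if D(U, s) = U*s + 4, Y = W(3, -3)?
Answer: -667/3 ≈ -222.33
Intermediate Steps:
W(k, c) = 8 - c/2
Y = 19/2 (Y = 8 - ½*(-3) = 8 + 3/2 = 19/2 ≈ 9.5000)
D(U, s) = 4 + U*s
((1 + 5)*Y + (4 + D(5, -5))/(6 + 6))*(-4) = ((1 + 5)*(19/2) + (4 + (4 + 5*(-5)))/(6 + 6))*(-4) = (6*(19/2) + (4 + (4 - 25))/12)*(-4) = (57 + (4 - 21)*(1/12))*(-4) = (57 - 17*1/12)*(-4) = (57 - 17/12)*(-4) = (667/12)*(-4) = -667/3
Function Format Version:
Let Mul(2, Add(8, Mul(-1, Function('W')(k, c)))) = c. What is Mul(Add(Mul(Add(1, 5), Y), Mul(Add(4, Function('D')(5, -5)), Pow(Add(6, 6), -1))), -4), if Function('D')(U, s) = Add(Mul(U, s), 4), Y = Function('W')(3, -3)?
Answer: Rational(-667, 3) ≈ -222.33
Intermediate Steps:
Function('W')(k, c) = Add(8, Mul(Rational(-1, 2), c))
Y = Rational(19, 2) (Y = Add(8, Mul(Rational(-1, 2), -3)) = Add(8, Rational(3, 2)) = Rational(19, 2) ≈ 9.5000)
Function('D')(U, s) = Add(4, Mul(U, s))
Mul(Add(Mul(Add(1, 5), Y), Mul(Add(4, Function('D')(5, -5)), Pow(Add(6, 6), -1))), -4) = Mul(Add(Mul(Add(1, 5), Rational(19, 2)), Mul(Add(4, Add(4, Mul(5, -5))), Pow(Add(6, 6), -1))), -4) = Mul(Add(Mul(6, Rational(19, 2)), Mul(Add(4, Add(4, -25)), Pow(12, -1))), -4) = Mul(Add(57, Mul(Add(4, -21), Rational(1, 12))), -4) = Mul(Add(57, Mul(-17, Rational(1, 12))), -4) = Mul(Add(57, Rational(-17, 12)), -4) = Mul(Rational(667, 12), -4) = Rational(-667, 3)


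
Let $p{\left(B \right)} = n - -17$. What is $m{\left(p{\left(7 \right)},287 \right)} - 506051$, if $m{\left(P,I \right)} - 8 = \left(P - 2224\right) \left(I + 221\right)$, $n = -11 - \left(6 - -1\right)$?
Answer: $-1636343$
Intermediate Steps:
$n = -18$ ($n = -11 - \left(6 + 1\right) = -11 - 7 = -18$)
$p{\left(B \right)} = -1$ ($p{\left(B \right)} = -18 - -17 = -18 + 17 = -1$)
$m{\left(P,I \right)} = 8 + \left(-2224 + P\right) \left(221 + I\right)$ ($m{\left(P,I \right)} = 8 + \left(P - 2224\right) \left(I + 221\right) = 8 + \left(-2224 + P\right) \left(221 + I\right)$)
$m{\left(p{\left(7 \right)},287 \right)} - 506051 = \left(-491496 - 638288 + 221 \left(-1\right) + 287 \left(-1\right)\right) - 506051 = \left(-491496 - 638288 - 221 - 287\right) - 506051 = -1130292 - 506051 = -1636343$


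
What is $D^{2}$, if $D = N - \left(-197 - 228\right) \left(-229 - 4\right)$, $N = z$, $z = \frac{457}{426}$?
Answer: $\frac{1779506139061249}{181476} \approx 9.8057 \cdot 10^{9}$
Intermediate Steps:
$z = \frac{457}{426}$ ($z = 457 \cdot \frac{1}{426} = \frac{457}{426} \approx 1.0728$)
$N = \frac{457}{426} \approx 1.0728$
$D = - \frac{42184193}{426}$ ($D = \frac{457}{426} - \left(-197 - 228\right) \left(-229 - 4\right) = \frac{457}{426} - \left(-425\right) \left(-233\right) = \frac{457}{426} - 99025 = - \frac{42184193}{426} \approx -99024.0$)
$D^{2} = \left(- \frac{42184193}{426}\right)^{2} = \frac{1779506139061249}{181476}$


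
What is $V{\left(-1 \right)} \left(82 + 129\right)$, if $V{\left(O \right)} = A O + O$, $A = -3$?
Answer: $422$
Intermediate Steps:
$V{\left(O \right)} = - 2 O$ ($V{\left(O \right)} = - 3 O + O = - 2 O$)
$V{\left(-1 \right)} \left(82 + 129\right) = \left(-2\right) \left(-1\right) \left(82 + 129\right) = 2 \cdot 211 = 422$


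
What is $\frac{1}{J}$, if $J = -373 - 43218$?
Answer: $- \frac{1}{43591} \approx -2.2941 \cdot 10^{-5}$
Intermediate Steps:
$J = -43591$ ($J = -373 - 43218 = -43591$)
$\frac{1}{J} = \frac{1}{-43591} = - \frac{1}{43591}$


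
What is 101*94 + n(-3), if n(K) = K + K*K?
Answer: 9500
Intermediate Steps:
n(K) = K + K²
101*94 + n(-3) = 101*94 - 3*(1 - 3) = 9494 - 3*(-2) = 9494 + 6 = 9500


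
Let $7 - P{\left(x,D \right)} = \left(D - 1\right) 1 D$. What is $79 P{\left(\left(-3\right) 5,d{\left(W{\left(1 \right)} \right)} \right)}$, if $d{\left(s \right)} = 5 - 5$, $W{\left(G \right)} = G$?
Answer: $553$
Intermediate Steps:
$d{\left(s \right)} = 0$
$P{\left(x,D \right)} = 7 - D \left(-1 + D\right)$ ($P{\left(x,D \right)} = 7 - \left(D - 1\right) 1 D = 7 - \left(-1 + D\right) 1 D = 7 - \left(-1 + D\right) D = 7 - D \left(-1 + D\right)$)
$79 P{\left(\left(-3\right) 5,d{\left(W{\left(1 \right)} \right)} \right)} = 79 \left(7 + 0 - 0^{2}\right) = 79 \left(7 + 0 - 0\right) = 79 \left(7 + 0 + 0\right) = 79 \cdot 7 = 553$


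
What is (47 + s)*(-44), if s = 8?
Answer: -2420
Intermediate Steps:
(47 + s)*(-44) = (47 + 8)*(-44) = 55*(-44) = -2420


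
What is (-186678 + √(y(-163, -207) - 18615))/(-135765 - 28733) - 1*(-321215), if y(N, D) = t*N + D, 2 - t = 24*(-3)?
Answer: 26419705874/82249 - I*√7721/82249 ≈ 3.2122e+5 - 0.0010683*I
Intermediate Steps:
t = 74 (t = 2 - 24*(-3) = 2 - 1*(-72) = 2 + 72 = 74)
y(N, D) = D + 74*N (y(N, D) = 74*N + D = D + 74*N)
(-186678 + √(y(-163, -207) - 18615))/(-135765 - 28733) - 1*(-321215) = (-186678 + √((-207 + 74*(-163)) - 18615))/(-135765 - 28733) - 1*(-321215) = (-186678 + √((-207 - 12062) - 18615))/(-164498) + 321215 = (-186678 + √(-12269 - 18615))*(-1/164498) + 321215 = (-186678 + √(-30884))*(-1/164498) + 321215 = (-186678 + 2*I*√7721)*(-1/164498) + 321215 = (93339/82249 - I*√7721/82249) + 321215 = 26419705874/82249 - I*√7721/82249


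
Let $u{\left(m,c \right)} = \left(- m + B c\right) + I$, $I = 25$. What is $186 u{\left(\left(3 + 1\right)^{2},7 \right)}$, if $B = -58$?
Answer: $-73842$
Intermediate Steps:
$u{\left(m,c \right)} = 25 - m - 58 c$ ($u{\left(m,c \right)} = \left(- m - 58 c\right) + 25 = 25 - m - 58 c$)
$186 u{\left(\left(3 + 1\right)^{2},7 \right)} = 186 \left(25 - \left(3 + 1\right)^{2} - 406\right) = 186 \left(25 - 4^{2} - 406\right) = 186 \left(25 - 16 - 406\right) = 186 \left(-397\right) = -73842$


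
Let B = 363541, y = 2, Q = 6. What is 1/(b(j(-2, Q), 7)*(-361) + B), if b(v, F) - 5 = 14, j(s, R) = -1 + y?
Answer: 1/356682 ≈ 2.8036e-6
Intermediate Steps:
j(s, R) = 1 (j(s, R) = -1 + 2 = 1)
b(v, F) = 19 (b(v, F) = 5 + 14 = 19)
1/(b(j(-2, Q), 7)*(-361) + B) = 1/(19*(-361) + 363541) = 1/(-6859 + 363541) = 1/356682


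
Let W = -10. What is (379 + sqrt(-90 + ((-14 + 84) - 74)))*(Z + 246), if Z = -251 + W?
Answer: -5685 - 15*I*sqrt(94) ≈ -5685.0 - 145.43*I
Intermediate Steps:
Z = -261 (Z = -251 - 10 = -261)
(379 + sqrt(-90 + ((-14 + 84) - 74)))*(Z + 246) = (379 + sqrt(-90 + ((-14 + 84) - 74)))*(-261 + 246) = (379 + sqrt(-90 + (70 - 74)))*(-15) = (379 + sqrt(-90 - 4))*(-15) = (379 + sqrt(-94))*(-15) = (379 + I*sqrt(94))*(-15) = -5685 - 15*I*sqrt(94)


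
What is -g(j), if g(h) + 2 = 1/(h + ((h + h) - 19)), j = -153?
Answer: 957/478 ≈ 2.0021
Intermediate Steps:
g(h) = -2 + 1/(-19 + 3*h) (g(h) = -2 + 1/(h + ((h + h) - 19)) = -2 + 1/(h + (2*h - 19)) = -2 + 1/(h + (-19 + 2*h)) = -2 + 1/(-19 + 3*h))
-g(j) = -3*(13 - 2*(-153))/(-19 + 3*(-153)) = -3*(13 + 306)/(-19 - 459) = -3*319/(-478) = -3*(-1)*319/478 = -1*(-957/478) = 957/478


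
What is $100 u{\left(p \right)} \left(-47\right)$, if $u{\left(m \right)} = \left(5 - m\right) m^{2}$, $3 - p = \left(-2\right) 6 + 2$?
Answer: $6354400$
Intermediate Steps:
$p = 13$ ($p = 3 - \left(\left(-2\right) 6 + 2\right) = 3 - \left(-12 + 2\right) = 3 - -10 = 3 + 10 = 13$)
$u{\left(m \right)} = m^{2} \left(5 - m\right)$
$100 u{\left(p \right)} \left(-47\right) = 100 \cdot 13^{2} \left(5 - 13\right) \left(-47\right) = 100 \cdot 169 \left(5 - 13\right) \left(-47\right) = 100 \cdot 169 \left(-8\right) \left(-47\right) = 100 \left(-1352\right) \left(-47\right) = \left(-135200\right) \left(-47\right) = 6354400$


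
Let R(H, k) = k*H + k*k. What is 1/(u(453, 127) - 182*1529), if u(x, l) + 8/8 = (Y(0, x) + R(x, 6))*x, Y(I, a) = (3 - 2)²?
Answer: 1/969736 ≈ 1.0312e-6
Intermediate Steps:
R(H, k) = k² + H*k (R(H, k) = H*k + k² = k² + H*k)
Y(I, a) = 1 (Y(I, a) = 1² = 1)
u(x, l) = -1 + x*(37 + 6*x) (u(x, l) = -1 + (1 + 6*(x + 6))*x = -1 + (1 + 6*(6 + x))*x = -1 + (1 + (36 + 6*x))*x = -1 + (37 + 6*x)*x = -1 + x*(37 + 6*x))
1/(u(453, 127) - 182*1529) = 1/((-1 + 453 + 6*453*(6 + 453)) - 182*1529) = 1/((-1 + 453 + 6*453*459) - 278278) = 1/((-1 + 453 + 1247562) - 278278) = 1/(1248014 - 278278) = 1/969736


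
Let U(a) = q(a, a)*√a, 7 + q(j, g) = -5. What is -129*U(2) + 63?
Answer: 63 + 1548*√2 ≈ 2252.2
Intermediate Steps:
q(j, g) = -12 (q(j, g) = -7 - 5 = -12)
U(a) = -12*√a
-129*U(2) + 63 = -(-1548)*√2 + 63 = 1548*√2 + 63 = 63 + 1548*√2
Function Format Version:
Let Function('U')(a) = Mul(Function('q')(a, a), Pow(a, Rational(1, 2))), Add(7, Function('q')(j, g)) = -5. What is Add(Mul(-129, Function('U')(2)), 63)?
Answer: Add(63, Mul(1548, Pow(2, Rational(1, 2)))) ≈ 2252.2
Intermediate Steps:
Function('q')(j, g) = -12 (Function('q')(j, g) = Add(-7, -5) = -12)
Function('U')(a) = Mul(-12, Pow(a, Rational(1, 2)))
Add(Mul(-129, Function('U')(2)), 63) = Add(Mul(-129, Mul(-12, Pow(2, Rational(1, 2)))), 63) = Add(Mul(1548, Pow(2, Rational(1, 2))), 63) = Add(63, Mul(1548, Pow(2, Rational(1, 2))))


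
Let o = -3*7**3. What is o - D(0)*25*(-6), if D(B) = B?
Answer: -1029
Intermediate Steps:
o = -1029 (o = -3*343 = -1029)
o - D(0)*25*(-6) = -1029 - 0*25*(-6) = -1029 - 0*(-6) = -1029 - 1*0 = -1029 + 0 = -1029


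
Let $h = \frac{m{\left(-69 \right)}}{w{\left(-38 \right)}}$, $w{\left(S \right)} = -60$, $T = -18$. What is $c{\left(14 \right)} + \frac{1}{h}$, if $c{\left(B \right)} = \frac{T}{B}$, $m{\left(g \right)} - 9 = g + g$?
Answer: $- \frac{247}{301} \approx -0.8206$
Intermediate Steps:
$m{\left(g \right)} = 9 + 2 g$ ($m{\left(g \right)} = 9 + \left(g + g\right) = 9 + 2 g$)
$h = \frac{43}{20}$ ($h = \frac{9 + 2 \left(-69\right)}{-60} = \left(9 - 138\right) \left(- \frac{1}{60}\right) = \left(-129\right) \left(- \frac{1}{60}\right) = \frac{43}{20} \approx 2.15$)
$c{\left(B \right)} = - \frac{18}{B}$
$c{\left(14 \right)} + \frac{1}{h} = - \frac{18}{14} + \frac{1}{\frac{43}{20}} = \left(-18\right) \frac{1}{14} + \frac{20}{43} = - \frac{9}{7} + \frac{20}{43} = - \frac{247}{301}$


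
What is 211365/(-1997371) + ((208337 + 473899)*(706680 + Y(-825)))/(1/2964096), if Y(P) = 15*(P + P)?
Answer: 2754390009076926064884315/1997371 ≈ 1.3790e+18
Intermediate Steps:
Y(P) = 30*P (Y(P) = 15*(2*P) = 30*P)
211365/(-1997371) + ((208337 + 473899)*(706680 + Y(-825)))/(1/2964096) = 211365/(-1997371) + ((208337 + 473899)*(706680 + 30*(-825)))/(1/2964096) = 211365*(-1/1997371) + (682236*(706680 - 24750))/(1/2964096) = -211365/1997371 + (682236*681930)*2964096 = -211365/1997371 + 465237195480*2964096 = -211365/1997371 + 1379007710173486080 = 2754390009076926064884315/1997371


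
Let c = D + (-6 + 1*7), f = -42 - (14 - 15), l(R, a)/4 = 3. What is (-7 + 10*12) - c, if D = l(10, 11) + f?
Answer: 141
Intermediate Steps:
l(R, a) = 12 (l(R, a) = 4*3 = 12)
f = -41 (f = -42 - 1*(-1) = -42 + 1 = -41)
D = -29 (D = 12 - 41 = -29)
c = -28 (c = -29 + (-6 + 1*7) = -29 + (-6 + 7) = -29 + 1 = -28)
(-7 + 10*12) - c = (-7 + 10*12) - 1*(-28) = (-7 + 120) + 28 = 113 + 28 = 141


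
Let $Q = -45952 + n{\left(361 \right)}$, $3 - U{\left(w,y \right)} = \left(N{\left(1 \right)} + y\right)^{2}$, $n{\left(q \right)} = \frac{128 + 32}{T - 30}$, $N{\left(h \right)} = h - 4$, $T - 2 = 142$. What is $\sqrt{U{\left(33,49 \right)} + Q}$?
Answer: $\frac{5 i \sqrt{6246345}}{57} \approx 219.23 i$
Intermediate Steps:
$T = 144$ ($T = 2 + 142 = 144$)
$N{\left(h \right)} = -4 + h$ ($N{\left(h \right)} = h - 4 = -4 + h$)
$n{\left(q \right)} = \frac{80}{57}$ ($n{\left(q \right)} = \frac{128 + 32}{144 - 30} = \frac{160}{114} = 160 \cdot \frac{1}{114} = \frac{80}{57}$)
$U{\left(w,y \right)} = 3 - \left(-3 + y\right)^{2}$ ($U{\left(w,y \right)} = 3 - \left(\left(-4 + 1\right) + y\right)^{2} = 3 - \left(-3 + y\right)^{2}$)
$Q = - \frac{2619184}{57}$ ($Q = -45952 + \frac{80}{57} = - \frac{2619184}{57} \approx -45951.0$)
$\sqrt{U{\left(33,49 \right)} + Q} = \sqrt{\left(3 - \left(-3 + 49\right)^{2}\right) - \frac{2619184}{57}} = \sqrt{\left(3 - 46^{2}\right) - \frac{2619184}{57}} = \sqrt{\left(3 - 2116\right) - \frac{2619184}{57}} = \sqrt{-2113 - \frac{2619184}{57}} = \sqrt{- \frac{2739625}{57}} = \frac{5 i \sqrt{6246345}}{57}$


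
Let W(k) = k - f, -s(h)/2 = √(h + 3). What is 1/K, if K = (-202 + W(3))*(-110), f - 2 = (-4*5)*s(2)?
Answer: 201/3564110 - 4*√5/356411 ≈ 3.1300e-5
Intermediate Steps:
s(h) = -2*√(3 + h) (s(h) = -2*√(h + 3) = -2*√(3 + h))
f = 2 + 40*√5 (f = 2 + (-4*5)*(-2*√(3 + 2)) = 2 - (-40)*√5 = 2 + 40*√5 ≈ 91.443)
W(k) = -2 + k - 40*√5 (W(k) = k - (2 + 40*√5) = k + (-2 - 40*√5) = -2 + k - 40*√5)
K = 22110 + 4400*√5 (K = (-202 + (-2 + 3 - 40*√5))*(-110) = (-202 + (1 - 40*√5))*(-110) = (-201 - 40*√5)*(-110) = 22110 + 4400*√5 ≈ 31949.)
1/K = 1/(22110 + 4400*√5)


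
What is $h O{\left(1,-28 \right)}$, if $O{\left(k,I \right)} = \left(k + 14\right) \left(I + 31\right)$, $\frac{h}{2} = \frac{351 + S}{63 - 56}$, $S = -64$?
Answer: $3690$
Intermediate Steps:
$h = 82$ ($h = 2 \frac{351 - 64}{63 - 56} = 2 \cdot \frac{287}{7} = 2 \cdot 287 \cdot \frac{1}{7} = 2 \cdot 41 = 82$)
$O{\left(k,I \right)} = \left(14 + k\right) \left(31 + I\right)$
$h O{\left(1,-28 \right)} = 82 \left(434 + 14 \left(-28\right) + 31 \cdot 1 - 28\right) = 82 \left(434 - 392 + 31 - 28\right) = 82 \cdot 45 = 3690$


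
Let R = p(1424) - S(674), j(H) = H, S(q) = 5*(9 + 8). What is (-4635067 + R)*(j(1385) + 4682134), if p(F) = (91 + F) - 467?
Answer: -21703914131976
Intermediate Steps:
S(q) = 85 (S(q) = 5*17 = 85)
p(F) = -376 + F
R = 963 (R = (-376 + 1424) - 1*85 = 1048 - 85 = 963)
(-4635067 + R)*(j(1385) + 4682134) = (-4635067 + 963)*(1385 + 4682134) = -4634104*4683519 = -21703914131976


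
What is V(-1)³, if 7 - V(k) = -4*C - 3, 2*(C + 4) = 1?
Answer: -64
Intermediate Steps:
C = -7/2 (C = -4 + (½)*1 = -4 + ½ = -7/2 ≈ -3.5000)
V(k) = -4 (V(k) = 7 - (-4*(-7/2) - 3) = 7 - (14 - 3) = 7 - 1*11 = 7 - 11 = -4)
V(-1)³ = (-4)³ = -64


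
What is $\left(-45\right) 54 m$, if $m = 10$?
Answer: $-24300$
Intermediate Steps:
$\left(-45\right) 54 m = \left(-45\right) 54 \cdot 10 = \left(-2430\right) 10 = -24300$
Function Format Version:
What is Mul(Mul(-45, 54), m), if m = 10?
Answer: -24300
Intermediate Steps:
Mul(Mul(-45, 54), m) = Mul(Mul(-45, 54), 10) = Mul(-2430, 10) = -24300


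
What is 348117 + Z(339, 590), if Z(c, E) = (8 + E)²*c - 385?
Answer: 121575488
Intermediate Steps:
Z(c, E) = -385 + c*(8 + E)² (Z(c, E) = c*(8 + E)² - 385 = -385 + c*(8 + E)²)
348117 + Z(339, 590) = 348117 + (-385 + 339*(8 + 590)²) = 348117 + (-385 + 339*598²) = 348117 + (-385 + 339*357604) = 348117 + (-385 + 121227756) = 348117 + 121227371 = 121575488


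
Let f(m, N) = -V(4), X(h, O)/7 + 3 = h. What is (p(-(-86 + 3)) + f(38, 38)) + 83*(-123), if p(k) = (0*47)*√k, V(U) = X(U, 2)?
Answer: -10216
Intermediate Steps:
X(h, O) = -21 + 7*h
V(U) = -21 + 7*U
f(m, N) = -7 (f(m, N) = -(-21 + 7*4) = -(-21 + 28) = -1*7 = -7)
p(k) = 0 (p(k) = 0*√k = 0)
(p(-(-86 + 3)) + f(38, 38)) + 83*(-123) = (0 - 7) + 83*(-123) = -7 - 10209 = -10216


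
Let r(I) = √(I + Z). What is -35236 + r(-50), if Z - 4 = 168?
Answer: -35236 + √122 ≈ -35225.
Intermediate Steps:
Z = 172 (Z = 4 + 168 = 172)
r(I) = √(172 + I) (r(I) = √(I + 172) = √(172 + I))
-35236 + r(-50) = -35236 + √(172 - 50) = -35236 + √122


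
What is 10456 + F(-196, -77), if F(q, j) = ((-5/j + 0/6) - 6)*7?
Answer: 114559/11 ≈ 10414.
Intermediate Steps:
F(q, j) = -42 - 35/j (F(q, j) = ((-5/j + 0*(⅙)) - 6)*7 = ((-5/j + 0) - 6)*7 = (-5/j - 6)*7 = (-6 - 5/j)*7 = -42 - 35/j)
10456 + F(-196, -77) = 10456 + (-42 - 35/(-77)) = 10456 + (-42 - 35*(-1/77)) = 10456 + (-42 + 5/11) = 10456 - 457/11 = 114559/11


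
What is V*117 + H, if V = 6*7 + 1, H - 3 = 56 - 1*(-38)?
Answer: 5128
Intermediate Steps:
H = 97 (H = 3 + (56 - 1*(-38)) = 3 + (56 + 38) = 3 + 94 = 97)
V = 43 (V = 42 + 1 = 43)
V*117 + H = 43*117 + 97 = 5031 + 97 = 5128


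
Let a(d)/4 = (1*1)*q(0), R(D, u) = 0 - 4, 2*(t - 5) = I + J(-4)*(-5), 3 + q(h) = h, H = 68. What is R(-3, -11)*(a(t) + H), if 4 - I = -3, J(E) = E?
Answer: -224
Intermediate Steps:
q(h) = -3 + h
I = 7 (I = 4 - 1*(-3) = 4 + 3 = 7)
t = 37/2 (t = 5 + (7 - 4*(-5))/2 = 5 + (7 + 20)/2 = 5 + (½)*27 = 5 + 27/2 = 37/2 ≈ 18.500)
R(D, u) = -4
a(d) = -12 (a(d) = 4*((1*1)*(-3 + 0)) = 4*(1*(-3)) = 4*(-3) = -12)
R(-3, -11)*(a(t) + H) = -4*(-12 + 68) = -4*56 = -224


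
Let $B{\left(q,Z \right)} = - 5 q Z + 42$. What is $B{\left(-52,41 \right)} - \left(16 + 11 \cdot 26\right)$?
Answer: $10400$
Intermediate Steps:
$B{\left(q,Z \right)} = 42 - 5 Z q$ ($B{\left(q,Z \right)} = - 5 Z q + 42 = 42 - 5 Z q$)
$B{\left(-52,41 \right)} - \left(16 + 11 \cdot 26\right) = \left(42 - 205 \left(-52\right)\right) - \left(16 + 11 \cdot 26\right) = \left(42 + 10660\right) - \left(16 + 286\right) = 10702 - 302 = 10400$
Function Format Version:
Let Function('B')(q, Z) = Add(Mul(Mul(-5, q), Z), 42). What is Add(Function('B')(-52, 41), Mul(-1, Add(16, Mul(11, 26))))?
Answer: 10400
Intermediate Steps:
Function('B')(q, Z) = Add(42, Mul(-5, Z, q)) (Function('B')(q, Z) = Add(Mul(-5, Z, q), 42) = Add(42, Mul(-5, Z, q)))
Add(Function('B')(-52, 41), Mul(-1, Add(16, Mul(11, 26)))) = Add(Add(42, Mul(-5, 41, -52)), Mul(-1, Add(16, Mul(11, 26)))) = Add(Add(42, 10660), Mul(-1, Add(16, 286))) = Add(10702, Mul(-1, 302)) = Add(10702, -302) = 10400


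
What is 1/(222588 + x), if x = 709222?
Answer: 1/931810 ≈ 1.0732e-6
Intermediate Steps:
1/(222588 + x) = 1/(222588 + 709222) = 1/931810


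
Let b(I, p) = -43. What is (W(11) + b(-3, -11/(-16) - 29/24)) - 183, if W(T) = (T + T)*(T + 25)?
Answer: 566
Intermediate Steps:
W(T) = 2*T*(25 + T) (W(T) = (2*T)*(25 + T) = 2*T*(25 + T))
(W(11) + b(-3, -11/(-16) - 29/24)) - 183 = (2*11*(25 + 11) - 43) - 183 = (2*11*36 - 43) - 183 = (792 - 43) - 183 = 749 - 183 = 566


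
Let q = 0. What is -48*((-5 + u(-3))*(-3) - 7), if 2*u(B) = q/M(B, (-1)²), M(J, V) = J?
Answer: -384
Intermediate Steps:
u(B) = 0 (u(B) = (0/B)/2 = (½)*0 = 0)
-48*((-5 + u(-3))*(-3) - 7) = -48*((-5 + 0)*(-3) - 7) = -48*(-5*(-3) - 7) = -48*(15 - 7) = -48*8 = -384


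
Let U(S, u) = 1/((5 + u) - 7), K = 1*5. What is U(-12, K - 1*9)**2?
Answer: 1/36 ≈ 0.027778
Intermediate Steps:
K = 5
U(S, u) = 1/(-2 + u)
U(-12, K - 1*9)**2 = (1/(-2 + (5 - 1*9)))**2 = (1/(-2 + (5 - 9)))**2 = (1/(-2 - 4))**2 = (1/(-6))**2 = (-1/6)**2 = 1/36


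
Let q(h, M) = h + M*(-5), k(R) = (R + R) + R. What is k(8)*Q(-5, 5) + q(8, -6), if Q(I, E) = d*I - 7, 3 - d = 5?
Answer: 110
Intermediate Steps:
d = -2 (d = 3 - 1*5 = 3 - 5 = -2)
Q(I, E) = -7 - 2*I (Q(I, E) = -2*I - 7 = -7 - 2*I)
k(R) = 3*R (k(R) = 2*R + R = 3*R)
q(h, M) = h - 5*M
k(8)*Q(-5, 5) + q(8, -6) = (3*8)*(-7 - 2*(-5)) + (8 - 5*(-6)) = 24*(-7 + 10) + (8 + 30) = 24*3 + 38 = 72 + 38 = 110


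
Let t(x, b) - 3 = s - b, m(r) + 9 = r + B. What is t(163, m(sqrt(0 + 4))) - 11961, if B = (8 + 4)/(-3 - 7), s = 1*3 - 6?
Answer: -59764/5 ≈ -11953.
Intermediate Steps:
s = -3 (s = 3 - 6 = -3)
B = -6/5 (B = 12/(-10) = 12*(-1/10) = -6/5 ≈ -1.2000)
m(r) = -51/5 + r (m(r) = -9 + (r - 6/5) = -9 + (-6/5 + r) = -51/5 + r)
t(x, b) = -b (t(x, b) = 3 + (-3 - b) = -b)
t(163, m(sqrt(0 + 4))) - 11961 = -(-51/5 + sqrt(0 + 4)) - 11961 = -(-51/5 + sqrt(4)) - 11961 = -(-51/5 + 2) - 11961 = -1*(-41/5) - 11961 = 41/5 - 11961 = -59764/5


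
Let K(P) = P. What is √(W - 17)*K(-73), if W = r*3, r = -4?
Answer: -73*I*√29 ≈ -393.12*I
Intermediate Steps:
W = -12 (W = -4*3 = -12)
√(W - 17)*K(-73) = √(-12 - 17)*(-73) = √(-29)*(-73) = (I*√29)*(-73) = -73*I*√29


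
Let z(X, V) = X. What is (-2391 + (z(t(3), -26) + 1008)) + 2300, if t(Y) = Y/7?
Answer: 6422/7 ≈ 917.43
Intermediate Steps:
t(Y) = Y/7 (t(Y) = Y*(⅐) = Y/7)
(-2391 + (z(t(3), -26) + 1008)) + 2300 = (-2391 + ((⅐)*3 + 1008)) + 2300 = (-2391 + (3/7 + 1008)) + 2300 = (-2391 + 7059/7) + 2300 = -9678/7 + 2300 = 6422/7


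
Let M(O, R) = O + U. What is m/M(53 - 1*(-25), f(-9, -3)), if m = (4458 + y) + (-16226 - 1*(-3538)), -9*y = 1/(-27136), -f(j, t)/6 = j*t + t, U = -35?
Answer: -2009963519/10501632 ≈ -191.40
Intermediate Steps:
f(j, t) = -6*t - 6*j*t (f(j, t) = -6*(j*t + t) = -6*(t + j*t) = -6*t - 6*j*t)
M(O, R) = -35 + O (M(O, R) = O - 35 = -35 + O)
y = 1/244224 (y = -⅑/(-27136) = -⅑*(-1/27136) = 1/244224 ≈ 4.0946e-6)
m = -2009963519/244224 (m = (4458 + 1/244224) + (-16226 - 1*(-3538)) = 1088750593/244224 + (-16226 + 3538) = 1088750593/244224 - 12688 = -2009963519/244224 ≈ -8230.0)
m/M(53 - 1*(-25), f(-9, -3)) = -2009963519/(244224*(-35 + (53 - 1*(-25)))) = -2009963519/(244224*(-35 + (53 + 25))) = -2009963519/(244224*(-35 + 78)) = -2009963519/244224/43 = -2009963519/244224*1/43 = -2009963519/10501632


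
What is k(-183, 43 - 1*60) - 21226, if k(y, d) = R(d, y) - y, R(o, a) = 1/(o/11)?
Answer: -357742/17 ≈ -21044.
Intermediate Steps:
R(o, a) = 11/o (R(o, a) = 1/(o*(1/11)) = 1/(o/11) = 11/o)
k(y, d) = -y + 11/d (k(y, d) = 11/d - y = -y + 11/d)
k(-183, 43 - 1*60) - 21226 = (-1*(-183) + 11/(43 - 1*60)) - 21226 = (183 + 11/(43 - 60)) - 21226 = (183 + 11/(-17)) - 21226 = (183 + 11*(-1/17)) - 21226 = (183 - 11/17) - 21226 = 3100/17 - 21226 = -357742/17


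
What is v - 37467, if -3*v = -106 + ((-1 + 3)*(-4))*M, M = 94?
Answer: -37181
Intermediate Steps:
v = 286 (v = -(-106 + ((-1 + 3)*(-4))*94)/3 = -(-106 + (2*(-4))*94)/3 = -(-106 - 8*94)/3 = -(-106 - 752)/3 = -⅓*(-858) = 286)
v - 37467 = 286 - 37467 = -37181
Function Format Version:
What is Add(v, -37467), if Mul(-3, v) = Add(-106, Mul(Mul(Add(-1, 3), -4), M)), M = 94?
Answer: -37181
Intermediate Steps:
v = 286 (v = Mul(Rational(-1, 3), Add(-106, Mul(Mul(Add(-1, 3), -4), 94))) = Mul(Rational(-1, 3), Add(-106, Mul(Mul(2, -4), 94))) = Mul(Rational(-1, 3), Add(-106, Mul(-8, 94))) = Mul(Rational(-1, 3), Add(-106, -752)) = Mul(Rational(-1, 3), -858) = 286)
Add(v, -37467) = Add(286, -37467) = -37181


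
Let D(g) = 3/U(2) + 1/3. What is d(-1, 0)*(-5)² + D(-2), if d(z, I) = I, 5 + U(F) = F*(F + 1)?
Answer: 10/3 ≈ 3.3333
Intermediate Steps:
U(F) = -5 + F*(1 + F) (U(F) = -5 + F*(F + 1) = -5 + F*(1 + F))
D(g) = 10/3 (D(g) = 3/(-5 + 2 + 2²) + 1/3 = 3/(-5 + 2 + 4) + 1*(⅓) = 3/1 + ⅓ = 3*1 + ⅓ = 3 + ⅓ = 10/3)
d(-1, 0)*(-5)² + D(-2) = 0*(-5)² + 10/3 = 0*25 + 10/3 = 0 + 10/3 = 10/3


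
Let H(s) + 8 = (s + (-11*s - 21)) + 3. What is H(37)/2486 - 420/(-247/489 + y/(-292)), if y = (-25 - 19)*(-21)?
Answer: 169182180/1480187 ≈ 114.30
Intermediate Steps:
H(s) = -26 - 10*s (H(s) = -8 + ((s + (-11*s - 21)) + 3) = -8 + ((s + (-21 - 11*s)) + 3) = -8 + ((-21 - 10*s) + 3) = -8 + (-18 - 10*s) = -26 - 10*s)
y = 924 (y = -44*(-21) = 924)
H(37)/2486 - 420/(-247/489 + y/(-292)) = (-26 - 10*37)/2486 - 420/(-247/489 + 924/(-292)) = (-26 - 370)*(1/2486) - 420/(-247*1/489 + 924*(-1/292)) = -396*1/2486 - 420/(-247/489 - 231/73) = -18/113 - 420/(-130990/35697) = -18/113 - 420*(-35697/130990) = -18/113 + 1499274/13099 = 169182180/1480187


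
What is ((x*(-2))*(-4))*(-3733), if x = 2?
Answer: -59728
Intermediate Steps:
((x*(-2))*(-4))*(-3733) = ((2*(-2))*(-4))*(-3733) = -4*(-4)*(-3733) = 16*(-3733) = -59728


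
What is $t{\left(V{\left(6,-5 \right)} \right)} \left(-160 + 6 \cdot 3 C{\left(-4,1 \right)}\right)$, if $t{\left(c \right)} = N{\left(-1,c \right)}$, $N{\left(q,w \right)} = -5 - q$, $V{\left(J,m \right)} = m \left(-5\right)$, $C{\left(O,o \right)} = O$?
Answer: $928$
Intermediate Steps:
$V{\left(J,m \right)} = - 5 m$
$t{\left(c \right)} = -4$ ($t{\left(c \right)} = -5 - -1 = -5 + 1 = -4$)
$t{\left(V{\left(6,-5 \right)} \right)} \left(-160 + 6 \cdot 3 C{\left(-4,1 \right)}\right) = - 4 \left(-160 + 6 \cdot 3 \left(-4\right)\right) = - 4 \left(-160 + 18 \left(-4\right)\right) = - 4 \left(-160 - 72\right) = \left(-4\right) \left(-232\right) = 928$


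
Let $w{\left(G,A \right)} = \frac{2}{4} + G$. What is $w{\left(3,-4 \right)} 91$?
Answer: $\frac{637}{2} \approx 318.5$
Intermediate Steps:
$w{\left(G,A \right)} = \frac{1}{2} + G$ ($w{\left(G,A \right)} = 2 \cdot \frac{1}{4} + G = \frac{1}{2} + G$)
$w{\left(3,-4 \right)} 91 = \left(\frac{1}{2} + 3\right) 91 = \frac{7}{2} \cdot 91 = \frac{637}{2}$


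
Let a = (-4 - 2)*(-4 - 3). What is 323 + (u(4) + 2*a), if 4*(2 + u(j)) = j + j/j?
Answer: 1625/4 ≈ 406.25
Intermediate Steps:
u(j) = -7/4 + j/4 (u(j) = -2 + (j + j/j)/4 = -2 + (j + 1)/4 = -2 + (1 + j)/4 = -2 + (¼ + j/4) = -7/4 + j/4)
a = 42 (a = -6*(-7) = 42)
323 + (u(4) + 2*a) = 323 + ((-7/4 + (¼)*4) + 2*42) = 323 + ((-7/4 + 1) + 84) = 323 + (-¾ + 84) = 323 + 333/4 = 1625/4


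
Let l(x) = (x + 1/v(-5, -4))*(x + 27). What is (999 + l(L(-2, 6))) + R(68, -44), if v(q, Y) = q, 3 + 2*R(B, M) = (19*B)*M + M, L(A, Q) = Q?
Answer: -272571/10 ≈ -27257.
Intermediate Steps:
R(B, M) = -3/2 + M/2 + 19*B*M/2 (R(B, M) = -3/2 + ((19*B)*M + M)/2 = -3/2 + (19*B*M + M)/2 = -3/2 + (M + 19*B*M)/2 = -3/2 + (M/2 + 19*B*M/2) = -3/2 + M/2 + 19*B*M/2)
l(x) = (27 + x)*(-⅕ + x) (l(x) = (x + 1/(-5))*(x + 27) = (x - ⅕)*(27 + x) = (-⅕ + x)*(27 + x) = (27 + x)*(-⅕ + x))
(999 + l(L(-2, 6))) + R(68, -44) = (999 + (-27/5 - ⅕*6 + 6*(27 + 6))) + (-3/2 + (½)*(-44) + (19/2)*68*(-44)) = (999 + (-27/5 - 6/5 + 6*33)) + (-3/2 - 22 - 28424) = (999 + (-27/5 - 6/5 + 198)) - 56895/2 = (999 + 957/5) - 56895/2 = 5952/5 - 56895/2 = -272571/10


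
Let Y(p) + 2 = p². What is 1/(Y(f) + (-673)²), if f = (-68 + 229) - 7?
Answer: 1/476643 ≈ 2.0980e-6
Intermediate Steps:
f = 154 (f = 161 - 7 = 154)
Y(p) = -2 + p²
1/(Y(f) + (-673)²) = 1/((-2 + 154²) + (-673)²) = 1/((-2 + 23716) + 452929) = 1/(23714 + 452929) = 1/476643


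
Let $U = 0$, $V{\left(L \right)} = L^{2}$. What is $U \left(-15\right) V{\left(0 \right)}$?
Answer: $0$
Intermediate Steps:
$U \left(-15\right) V{\left(0 \right)} = 0 \left(-15\right) 0^{2} = 0 \cdot 0 = 0$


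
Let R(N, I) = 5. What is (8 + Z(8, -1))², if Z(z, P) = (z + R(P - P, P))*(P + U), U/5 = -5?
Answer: 108900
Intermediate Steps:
U = -25 (U = 5*(-5) = -25)
Z(z, P) = (-25 + P)*(5 + z) (Z(z, P) = (z + 5)*(P - 25) = (5 + z)*(-25 + P) = (-25 + P)*(5 + z))
(8 + Z(8, -1))² = (8 + (-125 - 25*8 + 5*(-1) - 1*8))² = (8 + (-125 - 200 - 5 - 8))² = (8 - 338)² = (-330)² = 108900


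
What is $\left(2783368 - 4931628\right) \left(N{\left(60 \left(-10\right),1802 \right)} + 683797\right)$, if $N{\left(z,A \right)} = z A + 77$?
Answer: $853559552760$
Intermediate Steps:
$N{\left(z,A \right)} = 77 + A z$ ($N{\left(z,A \right)} = A z + 77 = 77 + A z$)
$\left(2783368 - 4931628\right) \left(N{\left(60 \left(-10\right),1802 \right)} + 683797\right) = \left(2783368 - 4931628\right) \left(\left(77 + 1802 \cdot 60 \left(-10\right)\right) + 683797\right) = - 2148260 \left(\left(77 + 1802 \left(-600\right)\right) + 683797\right) = - 2148260 \left(\left(77 - 1081200\right) + 683797\right) = - 2148260 \left(-1081123 + 683797\right) = \left(-2148260\right) \left(-397326\right) = 853559552760$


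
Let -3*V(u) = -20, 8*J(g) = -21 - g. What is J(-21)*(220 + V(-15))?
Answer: 0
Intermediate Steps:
J(g) = -21/8 - g/8 (J(g) = (-21 - g)/8 = -21/8 - g/8)
V(u) = 20/3 (V(u) = -⅓*(-20) = 20/3)
J(-21)*(220 + V(-15)) = (-21/8 - ⅛*(-21))*(220 + 20/3) = (-21/8 + 21/8)*(680/3) = 0*(680/3) = 0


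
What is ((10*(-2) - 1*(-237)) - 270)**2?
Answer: 2809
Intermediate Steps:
((10*(-2) - 1*(-237)) - 270)**2 = ((-20 + 237) - 270)**2 = (217 - 270)**2 = (-53)**2 = 2809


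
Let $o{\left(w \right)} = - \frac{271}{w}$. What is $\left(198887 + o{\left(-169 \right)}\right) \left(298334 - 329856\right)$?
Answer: $- \frac{1059522948828}{169} \approx -6.2694 \cdot 10^{9}$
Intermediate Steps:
$\left(198887 + o{\left(-169 \right)}\right) \left(298334 - 329856\right) = \left(198887 - \frac{271}{-169}\right) \left(298334 - 329856\right) = \left(198887 - - \frac{271}{169}\right) \left(-31522\right) = \left(198887 + \frac{271}{169}\right) \left(-31522\right) = \frac{33612174}{169} \left(-31522\right) = - \frac{1059522948828}{169}$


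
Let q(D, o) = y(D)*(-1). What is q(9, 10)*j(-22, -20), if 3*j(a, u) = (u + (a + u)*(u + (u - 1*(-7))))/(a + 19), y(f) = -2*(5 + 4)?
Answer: -2732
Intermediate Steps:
y(f) = -18 (y(f) = -2*9 = -18)
q(D, o) = 18 (q(D, o) = -18*(-1) = 18)
j(a, u) = (u + (7 + 2*u)*(a + u))/(3*(19 + a)) (j(a, u) = ((u + (a + u)*(u + (u - 1*(-7))))/(a + 19))/3 = ((u + (a + u)*(u + (u + 7)))/(19 + a))/3 = ((u + (a + u)*(u + (7 + u)))/(19 + a))/3 = ((u + (a + u)*(7 + 2*u))/(19 + a))/3 = ((u + (7 + 2*u)*(a + u))/(19 + a))/3 = (u + (7 + 2*u)*(a + u))/(3*(19 + a)))
q(9, 10)*j(-22, -20) = 18*((2*(-20)**2 + 7*(-22) + 8*(-20) + 2*(-22)*(-20))/(3*(19 - 22))) = 18*((1/3)*(2*400 - 154 - 160 + 880)/(-3)) = 18*((1/3)*(-1/3)*(800 - 154 - 160 + 880)) = 18*((1/3)*(-1/3)*1366) = 18*(-1366/9) = -2732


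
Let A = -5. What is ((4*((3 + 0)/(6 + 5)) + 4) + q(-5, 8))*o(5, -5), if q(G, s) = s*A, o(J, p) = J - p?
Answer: -3840/11 ≈ -349.09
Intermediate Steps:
q(G, s) = -5*s (q(G, s) = s*(-5) = -5*s)
((4*((3 + 0)/(6 + 5)) + 4) + q(-5, 8))*o(5, -5) = ((4*((3 + 0)/(6 + 5)) + 4) - 5*8)*(5 - 1*(-5)) = ((4*(3/11) + 4) - 40)*(5 + 5) = ((4*(3*(1/11)) + 4) - 40)*10 = ((4*(3/11) + 4) - 40)*10 = ((12/11 + 4) - 40)*10 = (56/11 - 40)*10 = -384/11*10 = -3840/11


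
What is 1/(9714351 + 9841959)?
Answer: 1/19556310 ≈ 5.1134e-8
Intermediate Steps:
1/(9714351 + 9841959) = 1/19556310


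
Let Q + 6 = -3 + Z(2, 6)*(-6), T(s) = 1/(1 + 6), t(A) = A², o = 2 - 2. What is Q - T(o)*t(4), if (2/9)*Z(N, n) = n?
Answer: -1213/7 ≈ -173.29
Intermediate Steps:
Z(N, n) = 9*n/2
o = 0
T(s) = ⅐ (T(s) = 1/7 = ⅐)
Q = -171 (Q = -6 + (-3 + ((9/2)*6)*(-6)) = -6 + (-3 + 27*(-6)) = -6 + (-3 - 162) = -6 - 165 = -171)
Q - T(o)*t(4) = -171 - 4²/7 = -171 - 16/7 = -1213/7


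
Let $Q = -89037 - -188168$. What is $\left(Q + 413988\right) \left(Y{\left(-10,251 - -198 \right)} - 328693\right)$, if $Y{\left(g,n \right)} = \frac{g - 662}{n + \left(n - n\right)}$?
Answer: $- \frac{75728066752651}{449} \approx -1.6866 \cdot 10^{11}$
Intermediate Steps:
$Y{\left(g,n \right)} = \frac{-662 + g}{n}$ ($Y{\left(g,n \right)} = \frac{-662 + g}{n + 0} = \frac{-662 + g}{n}$)
$Q = 99131$ ($Q = -89037 + 188168 = 99131$)
$\left(Q + 413988\right) \left(Y{\left(-10,251 - -198 \right)} - 328693\right) = \left(99131 + 413988\right) \left(\frac{-662 - 10}{251 - -198} - 328693\right) = 513119 \left(\frac{1}{251 + 198} \left(-672\right) - 328693\right) = 513119 \left(\frac{1}{449} \left(-672\right) - 328693\right) = 513119 \left(- \frac{672}{449} - 328693\right) = 513119 \left(- \frac{147583829}{449}\right) = - \frac{75728066752651}{449}$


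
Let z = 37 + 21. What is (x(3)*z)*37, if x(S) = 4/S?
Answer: 8584/3 ≈ 2861.3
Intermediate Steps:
z = 58
(x(3)*z)*37 = ((4/3)*58)*37 = (232/3)*37 = 8584/3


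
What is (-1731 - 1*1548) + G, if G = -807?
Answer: -4086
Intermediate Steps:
(-1731 - 1*1548) + G = (-1731 - 1*1548) - 807 = (-1731 - 1548) - 807 = -3279 - 807 = -4086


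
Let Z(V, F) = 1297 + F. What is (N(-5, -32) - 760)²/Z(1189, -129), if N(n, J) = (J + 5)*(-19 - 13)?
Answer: 676/73 ≈ 9.2603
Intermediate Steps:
N(n, J) = -160 - 32*J (N(n, J) = (5 + J)*(-32) = -160 - 32*J)
(N(-5, -32) - 760)²/Z(1189, -129) = ((-160 - 32*(-32)) - 760)²/(1297 - 129) = ((-160 + 1024) - 760)²/1168 = (864 - 760)²*(1/1168) = 104²*(1/1168) = 10816*(1/1168) = 676/73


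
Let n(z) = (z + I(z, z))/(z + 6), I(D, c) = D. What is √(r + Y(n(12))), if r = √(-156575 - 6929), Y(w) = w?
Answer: 2*√(3 + 9*I*√10219)/3 ≈ 14.242 + 14.196*I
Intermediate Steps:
n(z) = 2*z/(6 + z) (n(z) = (z + z)/(z + 6) = (2*z)/(6 + z) = 2*z/(6 + z))
r = 4*I*√10219 (r = √(-163504) = 4*I*√10219 ≈ 404.36*I)
√(r + Y(n(12))) = √(4*I*√10219 + 2*12/(6 + 12)) = √(4*I*√10219 + 2*12/18) = √(4*I*√10219 + 2*12*(1/18)) = √(4*I*√10219 + 4/3) = √(4/3 + 4*I*√10219)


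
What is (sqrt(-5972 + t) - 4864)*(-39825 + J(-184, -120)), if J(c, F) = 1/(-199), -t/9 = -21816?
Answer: 38548056064/199 - 15850352*sqrt(47593)/199 ≈ 1.7633e+8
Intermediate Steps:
t = 196344 (t = -9*(-21816) = 196344)
J(c, F) = -1/199
(sqrt(-5972 + t) - 4864)*(-39825 + J(-184, -120)) = (sqrt(-5972 + 196344) - 4864)*(-39825 - 1/199) = (sqrt(190372) - 4864)*(-7925176/199) = (2*sqrt(47593) - 4864)*(-7925176/199) = (-4864 + 2*sqrt(47593))*(-7925176/199) = 38548056064/199 - 15850352*sqrt(47593)/199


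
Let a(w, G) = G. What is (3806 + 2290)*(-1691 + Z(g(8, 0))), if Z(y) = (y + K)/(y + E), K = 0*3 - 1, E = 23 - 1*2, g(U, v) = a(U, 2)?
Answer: -237085632/23 ≈ -1.0308e+7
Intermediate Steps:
g(U, v) = 2
E = 21 (E = 23 - 2 = 21)
K = -1 (K = 0 - 1 = -1)
Z(y) = (-1 + y)/(21 + y) (Z(y) = (y - 1)/(y + 21) = (-1 + y)/(21 + y))
(3806 + 2290)*(-1691 + Z(g(8, 0))) = (3806 + 2290)*(-1691 + (-1 + 2)/(21 + 2)) = 6096*(-1691 + 1/23) = 6096*(-38892/23) = -237085632/23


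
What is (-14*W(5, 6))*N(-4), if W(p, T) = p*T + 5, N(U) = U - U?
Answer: 0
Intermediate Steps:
N(U) = 0
W(p, T) = 5 + T*p (W(p, T) = T*p + 5 = 5 + T*p)
(-14*W(5, 6))*N(-4) = -14*(5 + 6*5)*0 = -14*(5 + 30)*0 = -14*35*0 = -490*0 = 0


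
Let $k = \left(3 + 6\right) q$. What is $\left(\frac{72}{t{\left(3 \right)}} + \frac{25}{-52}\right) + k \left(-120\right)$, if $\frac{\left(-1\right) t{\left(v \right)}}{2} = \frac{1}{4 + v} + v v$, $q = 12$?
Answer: $- \frac{2696599}{208} \approx -12964.0$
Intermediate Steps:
$t{\left(v \right)} = - 2 v^{2} - \frac{2}{4 + v}$ ($t{\left(v \right)} = - 2 \left(\frac{1}{4 + v} + v v\right) = - 2 \left(\frac{1}{4 + v} + v^{2}\right) = - 2 \left(v^{2} + \frac{1}{4 + v}\right) = - 2 v^{2} - \frac{2}{4 + v}$)
$k = 108$ ($k = \left(3 + 6\right) 12 = 9 \cdot 12 = 108$)
$\left(\frac{72}{t{\left(3 \right)}} + \frac{25}{-52}\right) + k \left(-120\right) = \left(\frac{72}{2 \frac{1}{4 + 3} \left(-1 - 3^{3} - 4 \cdot 3^{2}\right)} + \frac{25}{-52}\right) + 108 \left(-120\right) = \left(\frac{72}{2 \cdot \frac{1}{7} \left(-1 - 27 - 36\right)} + 25 \left(- \frac{1}{52}\right)\right) - 12960 = \left(\frac{72}{2 \cdot \frac{1}{7} \left(-1 - 27 - 36\right)} - \frac{25}{52}\right) - 12960 = \left(\frac{72}{2 \cdot \frac{1}{7} \left(-64\right)} - \frac{25}{52}\right) - 12960 = \left(\frac{72}{- \frac{128}{7}} - \frac{25}{52}\right) - 12960 = \left(72 \left(- \frac{7}{128}\right) - \frac{25}{52}\right) - 12960 = \left(- \frac{63}{16} - \frac{25}{52}\right) - 12960 = - \frac{919}{208} - 12960 = - \frac{2696599}{208}$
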